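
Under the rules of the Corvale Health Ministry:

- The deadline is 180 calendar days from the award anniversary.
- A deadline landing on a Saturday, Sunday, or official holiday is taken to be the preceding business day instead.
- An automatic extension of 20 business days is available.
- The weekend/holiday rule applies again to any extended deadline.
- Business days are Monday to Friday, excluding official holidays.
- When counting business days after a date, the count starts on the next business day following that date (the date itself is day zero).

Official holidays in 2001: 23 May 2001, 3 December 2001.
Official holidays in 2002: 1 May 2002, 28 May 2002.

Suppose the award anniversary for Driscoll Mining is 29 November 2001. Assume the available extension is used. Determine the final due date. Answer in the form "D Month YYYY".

25 June 2002

From 29 November 2001, 180 calendar days later is 28 May 2002.
Because 28 May 2002 is a listed holiday, the deadline becomes 27 May 2002 (Monday).
Counting 20 further business days from 27 May 2002 reaches 25 June 2002.
Since 25 June 2002 is a Tuesday and not a holiday, the date is unchanged.
Final deadline: 25 June 2002.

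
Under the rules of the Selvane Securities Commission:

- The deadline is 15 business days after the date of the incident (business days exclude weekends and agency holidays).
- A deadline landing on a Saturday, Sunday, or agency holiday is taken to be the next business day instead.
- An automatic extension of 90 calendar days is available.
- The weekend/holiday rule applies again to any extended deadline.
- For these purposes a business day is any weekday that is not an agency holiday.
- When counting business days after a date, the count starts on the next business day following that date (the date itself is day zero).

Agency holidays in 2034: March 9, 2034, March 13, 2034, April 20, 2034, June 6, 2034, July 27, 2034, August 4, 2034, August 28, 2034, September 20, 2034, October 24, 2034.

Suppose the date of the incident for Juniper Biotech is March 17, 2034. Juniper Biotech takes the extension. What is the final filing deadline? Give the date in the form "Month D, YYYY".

Counting 15 business days after March 17, 2034 (skipping weekends and listed holidays) reaches April 7, 2034.
April 7, 2034 is a Friday and not a listed holiday, so it stands.
The 90-calendar-day extension moves the deadline from April 7, 2034 to July 6, 2034.
Since July 6, 2034 is a Thursday and not a holiday, the date is unchanged.
Deadline: July 6, 2034.

July 6, 2034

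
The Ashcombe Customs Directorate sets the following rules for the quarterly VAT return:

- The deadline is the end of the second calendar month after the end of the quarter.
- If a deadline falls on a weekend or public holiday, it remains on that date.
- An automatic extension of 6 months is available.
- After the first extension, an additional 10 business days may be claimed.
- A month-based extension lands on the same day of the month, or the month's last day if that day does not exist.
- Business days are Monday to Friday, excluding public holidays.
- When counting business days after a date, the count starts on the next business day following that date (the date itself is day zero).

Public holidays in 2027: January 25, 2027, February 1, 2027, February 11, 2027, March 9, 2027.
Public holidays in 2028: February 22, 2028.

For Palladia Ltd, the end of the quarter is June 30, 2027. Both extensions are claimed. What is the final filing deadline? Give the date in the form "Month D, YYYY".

March 14, 2028

2 months after June 30, 2027 falls in August 2027; the last day of that month is August 31, 2027.
August 31, 2027 is a Tuesday; no weekend or holiday adjustment applies.
Add 6 months to August 31, 2027: February 29, 2028 (day 31 does not exist in February, so the month's last day is used).
No adjustment is made for weekends or holidays, so February 29, 2028 stands.
The 10-business-day extension runs from February 29, 2028 to March 14, 2028.
March 14, 2028 is a Tuesday; no weekend or holiday adjustment applies.
So the filing is due March 14, 2028.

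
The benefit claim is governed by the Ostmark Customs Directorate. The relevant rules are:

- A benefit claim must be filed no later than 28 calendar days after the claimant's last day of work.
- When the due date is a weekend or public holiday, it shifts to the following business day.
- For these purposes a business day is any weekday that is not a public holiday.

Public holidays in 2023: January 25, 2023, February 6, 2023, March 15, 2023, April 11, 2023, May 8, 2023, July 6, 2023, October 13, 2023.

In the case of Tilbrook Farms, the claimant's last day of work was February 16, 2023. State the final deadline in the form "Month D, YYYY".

From February 16, 2023, 28 calendar days later is March 16, 2023.
Since March 16, 2023 is a Thursday and not a holiday, the date is unchanged.
Final deadline: March 16, 2023.

March 16, 2023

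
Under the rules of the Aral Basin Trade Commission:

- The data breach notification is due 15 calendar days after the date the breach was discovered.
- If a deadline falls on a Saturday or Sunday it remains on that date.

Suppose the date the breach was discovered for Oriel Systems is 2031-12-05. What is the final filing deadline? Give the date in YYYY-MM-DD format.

2031-12-20

From 2031-12-05, 15 calendar days later is 2031-12-20.
2031-12-20 is a Saturday; no weekend or holiday adjustment applies.
So the filing is due 2031-12-20.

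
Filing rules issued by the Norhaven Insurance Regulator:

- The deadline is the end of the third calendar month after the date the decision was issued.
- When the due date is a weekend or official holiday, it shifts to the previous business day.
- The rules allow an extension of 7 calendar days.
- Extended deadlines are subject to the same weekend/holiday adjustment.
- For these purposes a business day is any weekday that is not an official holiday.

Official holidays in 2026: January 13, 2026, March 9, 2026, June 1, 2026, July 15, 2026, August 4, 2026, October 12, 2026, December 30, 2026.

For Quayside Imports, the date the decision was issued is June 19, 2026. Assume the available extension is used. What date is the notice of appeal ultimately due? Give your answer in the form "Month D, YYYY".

The third month after June 19, 2026 is September 2026, whose last day is September 30, 2026.
Since September 30, 2026 is a Wednesday and not a holiday, the date is unchanged.
Applying the 7-calendar-day extension: September 30, 2026 + 7 days = October 7, 2026.
Since October 7, 2026 is a Wednesday and not a holiday, the date is unchanged.
Final deadline: October 7, 2026.

October 7, 2026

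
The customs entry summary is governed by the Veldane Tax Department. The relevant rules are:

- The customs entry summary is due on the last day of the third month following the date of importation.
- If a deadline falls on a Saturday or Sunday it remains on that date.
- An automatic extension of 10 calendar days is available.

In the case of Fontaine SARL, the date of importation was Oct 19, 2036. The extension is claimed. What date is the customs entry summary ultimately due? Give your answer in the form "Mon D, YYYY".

Feb 10, 2037

3 months after Oct 19, 2036 is January 2037; that month ends on Jan 31, 2037.
Jan 31, 2037 falls on a Saturday. The rules make no weekend/holiday allowance, so it remains Jan 31, 2037.
Applying the 10-calendar-day extension: Jan 31, 2037 + 10 days = Feb 10, 2037.
No adjustment is made for weekends or holidays, so Feb 10, 2037 stands.
Final deadline: Feb 10, 2037.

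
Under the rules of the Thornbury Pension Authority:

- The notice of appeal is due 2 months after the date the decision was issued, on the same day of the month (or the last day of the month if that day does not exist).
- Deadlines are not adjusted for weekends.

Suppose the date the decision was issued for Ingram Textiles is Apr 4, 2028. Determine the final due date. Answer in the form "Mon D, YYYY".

Jun 4, 2028

Moving 2 months forward from Apr 4, 2028 on the corresponding day gives Jun 4, 2028.
Jun 4, 2028 falls on a Sunday. The rules make no weekend/holiday allowance, so it remains Jun 4, 2028.
So the filing is due Jun 4, 2028.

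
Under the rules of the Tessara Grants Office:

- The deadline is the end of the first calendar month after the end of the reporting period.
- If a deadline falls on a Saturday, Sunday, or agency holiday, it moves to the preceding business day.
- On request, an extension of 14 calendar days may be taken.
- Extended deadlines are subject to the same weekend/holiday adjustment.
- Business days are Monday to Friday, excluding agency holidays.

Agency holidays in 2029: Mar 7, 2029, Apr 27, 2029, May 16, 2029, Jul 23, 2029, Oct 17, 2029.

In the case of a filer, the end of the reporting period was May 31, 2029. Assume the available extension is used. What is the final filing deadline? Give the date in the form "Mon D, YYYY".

Jul 13, 2029

1 month after May 31, 2029 is June 2029; that month ends on Jun 30, 2029.
Jun 30, 2029 is a Saturday, so it moves to the preceding business day, Jun 29, 2029 (Friday).
Applying the 14-calendar-day extension: Jun 29, 2029 + 14 days = Jul 13, 2029.
Jul 13, 2029 falls on a Friday, which is a business day, so no adjustment is needed.
Deadline: Jul 13, 2029.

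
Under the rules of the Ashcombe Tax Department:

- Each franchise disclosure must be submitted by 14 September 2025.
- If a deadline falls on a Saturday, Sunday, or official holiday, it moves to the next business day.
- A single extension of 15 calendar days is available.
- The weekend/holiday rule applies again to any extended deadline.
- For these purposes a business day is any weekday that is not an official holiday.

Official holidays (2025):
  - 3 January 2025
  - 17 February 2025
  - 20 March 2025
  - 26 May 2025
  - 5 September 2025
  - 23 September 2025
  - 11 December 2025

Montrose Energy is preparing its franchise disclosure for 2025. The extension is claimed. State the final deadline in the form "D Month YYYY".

The stated deadline is 14 September 2025.
14 September 2025 falls on a Sunday. Rolling to the next business day gives 15 September 2025, a Monday.
The 15-calendar-day extension moves the deadline from 15 September 2025 to 30 September 2025.
30 September 2025 is a Tuesday and not a listed holiday, so it stands.
So the filing is due 30 September 2025.

30 September 2025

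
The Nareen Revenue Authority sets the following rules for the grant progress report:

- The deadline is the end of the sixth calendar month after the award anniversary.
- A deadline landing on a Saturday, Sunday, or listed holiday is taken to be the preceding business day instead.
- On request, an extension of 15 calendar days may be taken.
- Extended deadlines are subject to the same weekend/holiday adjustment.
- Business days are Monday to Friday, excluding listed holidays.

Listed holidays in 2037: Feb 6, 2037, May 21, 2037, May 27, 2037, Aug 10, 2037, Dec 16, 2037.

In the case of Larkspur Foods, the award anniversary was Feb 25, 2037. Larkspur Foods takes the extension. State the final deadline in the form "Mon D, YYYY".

Sep 15, 2037

The sixth month after Feb 25, 2037 is August 2037, whose last day is Aug 31, 2037.
Since Aug 31, 2037 is a Monday and not a holiday, the date is unchanged.
With the 15-day extension, Aug 31, 2037 becomes Sep 15, 2037.
Sep 15, 2037 falls on a Tuesday, which is a business day, so no adjustment is needed.
Deadline: Sep 15, 2037.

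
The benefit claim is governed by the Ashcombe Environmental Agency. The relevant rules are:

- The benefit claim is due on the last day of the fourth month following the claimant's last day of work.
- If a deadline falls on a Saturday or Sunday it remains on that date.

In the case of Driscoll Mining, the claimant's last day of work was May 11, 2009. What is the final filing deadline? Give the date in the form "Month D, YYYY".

September 30, 2009

4 months after May 11, 2009 is September 2009; that month ends on September 30, 2009.
No adjustment is made for weekends or holidays, so September 30, 2009 stands.
The final due date is September 30, 2009.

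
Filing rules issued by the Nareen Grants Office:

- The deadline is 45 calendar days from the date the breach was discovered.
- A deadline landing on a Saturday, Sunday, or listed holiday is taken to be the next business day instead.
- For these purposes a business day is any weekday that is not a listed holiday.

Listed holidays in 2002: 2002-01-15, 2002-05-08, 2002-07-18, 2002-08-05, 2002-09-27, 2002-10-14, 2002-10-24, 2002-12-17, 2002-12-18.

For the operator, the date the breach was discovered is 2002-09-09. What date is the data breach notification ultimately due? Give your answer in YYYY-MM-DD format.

2002-10-25

45 calendar days after 2002-09-09 is 2002-10-24.
2002-10-24 is a listed holiday; the next business day is 2002-10-25 (Friday).
Final deadline: 2002-10-25.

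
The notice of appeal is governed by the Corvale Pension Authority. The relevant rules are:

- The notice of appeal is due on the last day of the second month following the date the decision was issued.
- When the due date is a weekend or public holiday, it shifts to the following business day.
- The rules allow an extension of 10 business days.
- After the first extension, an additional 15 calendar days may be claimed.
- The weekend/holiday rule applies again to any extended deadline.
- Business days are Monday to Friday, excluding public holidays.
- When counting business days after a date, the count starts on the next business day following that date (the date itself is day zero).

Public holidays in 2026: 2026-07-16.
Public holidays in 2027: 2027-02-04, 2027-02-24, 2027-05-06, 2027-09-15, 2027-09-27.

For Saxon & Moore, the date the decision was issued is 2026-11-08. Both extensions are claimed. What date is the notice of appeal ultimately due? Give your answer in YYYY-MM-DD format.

2027-03-03

2 months after 2026-11-08 is January 2027; that month ends on 2027-01-31.
2027-01-31 is a Sunday, so it moves to the next business day, 2027-02-01 (Monday).
Counting 10 further business days from 2027-02-01 reaches 2027-02-16.
2027-02-16 falls on a Tuesday, which is a business day, so no adjustment is needed.
Add the 15 calendar-day extension to 2027-02-16: 2027-03-03.
Since 2027-03-03 is a Wednesday and not a holiday, the date is unchanged.
So the filing is due 2027-03-03.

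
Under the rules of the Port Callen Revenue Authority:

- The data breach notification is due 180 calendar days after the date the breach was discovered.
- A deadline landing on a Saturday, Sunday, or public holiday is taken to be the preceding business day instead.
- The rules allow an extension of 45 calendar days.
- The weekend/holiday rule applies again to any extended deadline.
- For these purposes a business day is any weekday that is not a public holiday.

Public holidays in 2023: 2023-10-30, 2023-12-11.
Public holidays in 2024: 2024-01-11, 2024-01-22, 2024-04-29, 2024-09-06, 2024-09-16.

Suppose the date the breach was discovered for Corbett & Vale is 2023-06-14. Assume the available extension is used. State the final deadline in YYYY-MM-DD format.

Trigger date 2023-06-14 + 180 calendar days = 2023-12-11.
2023-12-11 falls on a listed holiday. Rolling to the preceding business day gives 2023-12-08, a Friday.
Applying the 45-calendar-day extension: 2023-12-08 + 45 days = 2024-01-22.
Because 2024-01-22 is a listed holiday, the deadline becomes 2024-01-19 (Friday).
So the filing is due 2024-01-19.

2024-01-19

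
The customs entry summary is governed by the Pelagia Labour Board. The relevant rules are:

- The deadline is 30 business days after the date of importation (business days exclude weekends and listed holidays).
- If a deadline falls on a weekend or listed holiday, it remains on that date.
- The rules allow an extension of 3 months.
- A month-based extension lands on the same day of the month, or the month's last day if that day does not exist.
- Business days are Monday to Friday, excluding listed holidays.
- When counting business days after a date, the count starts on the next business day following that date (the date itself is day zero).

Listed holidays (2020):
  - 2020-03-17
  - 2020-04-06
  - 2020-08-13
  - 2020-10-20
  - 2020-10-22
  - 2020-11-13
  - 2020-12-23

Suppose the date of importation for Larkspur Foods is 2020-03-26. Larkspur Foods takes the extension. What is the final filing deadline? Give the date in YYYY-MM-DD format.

Starting the day after 2020-03-26 and counting 30 business days lands on 2020-05-08.
No adjustment is made for weekends or holidays, so 2020-05-08 stands.
Add 3 months to 2020-05-08: 2020-08-08.
2020-08-08 is a Saturday; no weekend or holiday adjustment applies.
Final deadline: 2020-08-08.

2020-08-08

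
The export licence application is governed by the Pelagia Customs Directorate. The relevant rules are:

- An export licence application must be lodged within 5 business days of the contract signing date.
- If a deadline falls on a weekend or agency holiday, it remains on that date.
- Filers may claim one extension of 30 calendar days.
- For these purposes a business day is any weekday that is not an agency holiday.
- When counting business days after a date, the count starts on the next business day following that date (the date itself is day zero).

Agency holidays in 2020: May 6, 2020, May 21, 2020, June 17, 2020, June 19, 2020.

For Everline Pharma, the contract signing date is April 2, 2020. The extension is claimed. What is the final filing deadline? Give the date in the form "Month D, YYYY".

May 9, 2020

Counting 5 business days after April 2, 2020 (skipping weekends and listed holidays) reaches April 9, 2020.
April 9, 2020 falls on a Thursday. The rules make no weekend/holiday allowance, so it remains April 9, 2020.
With the 30-day extension, April 9, 2020 becomes May 9, 2020.
May 9, 2020 is a Saturday; no weekend or holiday adjustment applies.
So the filing is due May 9, 2020.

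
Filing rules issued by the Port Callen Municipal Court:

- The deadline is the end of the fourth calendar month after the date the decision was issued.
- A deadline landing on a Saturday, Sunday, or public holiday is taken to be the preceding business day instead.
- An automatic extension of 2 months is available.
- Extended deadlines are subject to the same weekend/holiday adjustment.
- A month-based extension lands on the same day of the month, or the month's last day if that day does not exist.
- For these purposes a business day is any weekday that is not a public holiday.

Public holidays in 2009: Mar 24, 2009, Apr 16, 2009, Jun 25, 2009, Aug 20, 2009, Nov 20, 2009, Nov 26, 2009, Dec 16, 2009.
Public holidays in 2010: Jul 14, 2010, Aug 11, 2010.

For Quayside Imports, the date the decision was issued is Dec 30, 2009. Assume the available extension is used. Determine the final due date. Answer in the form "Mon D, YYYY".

4 months after Dec 30, 2009 falls in April 2010; the last day of that month is Apr 30, 2010.
Since Apr 30, 2010 is a Friday and not a holiday, the date is unchanged.
Add 2 months to Apr 30, 2010: Jun 30, 2010.
Jun 30, 2010 is a Wednesday and not a listed holiday, so it stands.
The final due date is Jun 30, 2010.

Jun 30, 2010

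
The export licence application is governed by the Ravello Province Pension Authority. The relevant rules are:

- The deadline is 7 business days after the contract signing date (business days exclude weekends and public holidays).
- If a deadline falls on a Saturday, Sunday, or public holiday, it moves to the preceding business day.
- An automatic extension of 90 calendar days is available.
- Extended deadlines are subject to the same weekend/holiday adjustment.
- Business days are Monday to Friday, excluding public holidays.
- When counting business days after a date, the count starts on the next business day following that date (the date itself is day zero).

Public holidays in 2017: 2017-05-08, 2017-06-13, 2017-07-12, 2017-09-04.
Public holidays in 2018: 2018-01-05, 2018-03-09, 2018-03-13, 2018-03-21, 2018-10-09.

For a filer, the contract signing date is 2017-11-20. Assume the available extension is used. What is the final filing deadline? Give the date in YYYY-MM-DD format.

7 business days after 2017-11-20, excluding weekends and holidays, is 2017-11-29.
2017-11-29 falls on a Wednesday, which is a business day, so no adjustment is needed.
With the 90-day extension, 2017-11-29 becomes 2018-02-27.
2018-02-27 is a Tuesday and not a listed holiday, so it stands.
Final deadline: 2018-02-27.

2018-02-27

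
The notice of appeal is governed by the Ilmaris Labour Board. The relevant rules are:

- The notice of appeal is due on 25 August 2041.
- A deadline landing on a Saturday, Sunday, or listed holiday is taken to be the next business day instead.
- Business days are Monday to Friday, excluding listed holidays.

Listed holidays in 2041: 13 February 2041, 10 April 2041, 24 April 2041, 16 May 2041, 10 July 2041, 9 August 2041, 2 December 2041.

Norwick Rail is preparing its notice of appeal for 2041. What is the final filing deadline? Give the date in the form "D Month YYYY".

The statutory due date is 25 August 2041.
25 August 2041 is a Sunday; the next business day is 26 August 2041 (Monday).
Final deadline: 26 August 2041.

26 August 2041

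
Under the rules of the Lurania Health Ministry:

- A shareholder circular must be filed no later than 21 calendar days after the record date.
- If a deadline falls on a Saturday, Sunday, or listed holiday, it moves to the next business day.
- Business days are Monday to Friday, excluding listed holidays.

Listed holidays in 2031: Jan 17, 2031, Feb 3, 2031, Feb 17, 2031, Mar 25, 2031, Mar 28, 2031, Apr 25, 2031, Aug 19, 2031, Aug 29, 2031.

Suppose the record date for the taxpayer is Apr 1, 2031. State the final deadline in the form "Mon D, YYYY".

Adding 21 calendar days to Apr 1, 2031 gives Apr 22, 2031.
Apr 22, 2031 (Tuesday) is already a business day.
Final deadline: Apr 22, 2031.

Apr 22, 2031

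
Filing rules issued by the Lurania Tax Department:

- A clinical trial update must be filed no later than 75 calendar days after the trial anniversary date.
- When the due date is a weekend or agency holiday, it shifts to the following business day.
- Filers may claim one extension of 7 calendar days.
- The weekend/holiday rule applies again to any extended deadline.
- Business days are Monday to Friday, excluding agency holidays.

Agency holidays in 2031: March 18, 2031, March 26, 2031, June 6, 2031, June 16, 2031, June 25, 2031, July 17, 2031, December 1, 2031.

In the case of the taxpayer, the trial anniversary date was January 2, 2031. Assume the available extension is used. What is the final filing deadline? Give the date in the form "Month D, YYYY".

75 calendar days after January 2, 2031 is March 18, 2031.
March 18, 2031 is a listed holiday; the next business day is March 19, 2031 (Wednesday).
The 7-calendar-day extension moves the deadline from March 19, 2031 to March 26, 2031.
March 26, 2031 is a listed holiday, so it moves to the next business day, March 27, 2031 (Thursday).
Deadline: March 27, 2031.

March 27, 2031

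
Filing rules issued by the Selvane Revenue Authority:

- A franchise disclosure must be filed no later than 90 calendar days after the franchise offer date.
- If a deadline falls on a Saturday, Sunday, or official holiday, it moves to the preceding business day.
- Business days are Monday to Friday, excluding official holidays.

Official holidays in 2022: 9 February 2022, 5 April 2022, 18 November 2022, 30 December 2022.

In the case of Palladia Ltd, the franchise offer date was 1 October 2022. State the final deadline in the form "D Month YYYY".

90 calendar days after 1 October 2022 is 30 December 2022.
30 December 2022 is a listed holiday, so it moves to the preceding business day, 29 December 2022 (Thursday).
Deadline: 29 December 2022.

29 December 2022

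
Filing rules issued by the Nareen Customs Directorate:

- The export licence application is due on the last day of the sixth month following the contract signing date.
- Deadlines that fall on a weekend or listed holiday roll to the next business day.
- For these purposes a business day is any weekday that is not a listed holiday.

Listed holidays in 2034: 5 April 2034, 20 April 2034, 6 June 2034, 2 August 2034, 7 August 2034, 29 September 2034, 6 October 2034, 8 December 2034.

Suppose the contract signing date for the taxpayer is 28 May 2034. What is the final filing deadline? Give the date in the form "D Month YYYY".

30 November 2034

6 months after 28 May 2034 is November 2034; that month ends on 30 November 2034.
30 November 2034 (Thursday) is already a business day.
The final due date is 30 November 2034.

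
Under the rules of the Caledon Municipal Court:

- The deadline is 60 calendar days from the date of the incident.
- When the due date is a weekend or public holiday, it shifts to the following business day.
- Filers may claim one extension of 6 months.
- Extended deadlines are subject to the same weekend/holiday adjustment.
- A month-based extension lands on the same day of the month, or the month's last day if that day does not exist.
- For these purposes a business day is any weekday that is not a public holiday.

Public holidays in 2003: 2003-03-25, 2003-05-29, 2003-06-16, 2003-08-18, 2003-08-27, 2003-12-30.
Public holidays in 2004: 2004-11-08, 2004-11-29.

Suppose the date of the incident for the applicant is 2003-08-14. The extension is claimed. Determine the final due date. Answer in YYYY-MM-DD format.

2004-04-13

60 calendar days after 2003-08-14 is 2003-10-13.
Since 2003-10-13 is a Monday and not a holiday, the date is unchanged.
The 6 months extension carries 2003-10-13 to 2004-04-13.
Since 2004-04-13 is a Tuesday and not a holiday, the date is unchanged.
Final deadline: 2004-04-13.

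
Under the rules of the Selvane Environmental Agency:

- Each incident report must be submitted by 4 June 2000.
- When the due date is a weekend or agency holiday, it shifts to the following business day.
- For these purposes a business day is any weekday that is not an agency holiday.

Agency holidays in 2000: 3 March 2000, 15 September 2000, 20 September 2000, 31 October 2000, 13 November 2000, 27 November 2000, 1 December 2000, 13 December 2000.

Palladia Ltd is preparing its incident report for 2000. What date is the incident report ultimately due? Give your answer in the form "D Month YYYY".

Start from the fixed due date, 4 June 2000.
4 June 2000 falls on a Sunday. Rolling to the next business day gives 5 June 2000, a Monday.
So the filing is due 5 June 2000.

5 June 2000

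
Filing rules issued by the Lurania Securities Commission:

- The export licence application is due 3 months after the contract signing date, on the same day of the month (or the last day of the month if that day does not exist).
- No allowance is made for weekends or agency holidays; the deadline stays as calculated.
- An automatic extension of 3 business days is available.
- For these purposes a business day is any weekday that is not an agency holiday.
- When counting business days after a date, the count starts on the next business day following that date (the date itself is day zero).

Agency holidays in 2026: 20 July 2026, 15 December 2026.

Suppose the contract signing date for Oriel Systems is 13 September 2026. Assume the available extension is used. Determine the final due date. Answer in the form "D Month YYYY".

3 months after 13 September 2026, on the same day of the month, is 13 December 2026.
No adjustment is made for weekends or holidays, so 13 December 2026 stands.
Counting 3 further business days from 13 December 2026 reaches 17 December 2026.
No adjustment is made for weekends or holidays, so 17 December 2026 stands.
Final deadline: 17 December 2026.

17 December 2026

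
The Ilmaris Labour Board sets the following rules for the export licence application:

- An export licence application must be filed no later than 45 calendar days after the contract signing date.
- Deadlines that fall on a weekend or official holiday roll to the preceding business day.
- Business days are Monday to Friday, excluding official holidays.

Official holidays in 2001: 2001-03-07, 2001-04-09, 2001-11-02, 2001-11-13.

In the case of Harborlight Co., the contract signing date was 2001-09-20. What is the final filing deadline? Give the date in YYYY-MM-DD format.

From 2001-09-20, 45 calendar days later is 2001-11-04.
Because 2001-11-04 is a Sunday, the deadline becomes 2001-11-01 (Thursday).
Final deadline: 2001-11-01.

2001-11-01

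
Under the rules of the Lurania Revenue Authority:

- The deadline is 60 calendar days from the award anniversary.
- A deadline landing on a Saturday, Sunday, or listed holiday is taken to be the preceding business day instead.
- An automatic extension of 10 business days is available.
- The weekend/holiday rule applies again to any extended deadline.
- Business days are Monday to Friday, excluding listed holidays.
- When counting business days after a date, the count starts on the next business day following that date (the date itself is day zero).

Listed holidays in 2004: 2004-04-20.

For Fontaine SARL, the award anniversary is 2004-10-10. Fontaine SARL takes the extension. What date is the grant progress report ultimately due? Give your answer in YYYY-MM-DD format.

2004-12-23

From 2004-10-10, 60 calendar days later is 2004-12-09.
2004-12-09 is a Thursday and not a listed holiday, so it stands.
The 10-business-day extension runs from 2004-12-09 to 2004-12-23.
2004-12-23 is a Thursday and not a listed holiday, so it stands.
The final due date is 2004-12-23.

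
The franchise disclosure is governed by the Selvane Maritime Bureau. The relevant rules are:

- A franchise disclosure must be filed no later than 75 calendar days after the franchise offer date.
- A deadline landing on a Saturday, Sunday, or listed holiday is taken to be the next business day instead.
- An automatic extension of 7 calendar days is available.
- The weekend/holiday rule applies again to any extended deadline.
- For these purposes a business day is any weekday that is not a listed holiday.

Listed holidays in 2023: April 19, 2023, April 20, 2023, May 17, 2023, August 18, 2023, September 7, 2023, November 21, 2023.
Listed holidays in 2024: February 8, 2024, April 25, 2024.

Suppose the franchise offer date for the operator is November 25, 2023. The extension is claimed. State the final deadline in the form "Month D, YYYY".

February 16, 2024

Trigger date November 25, 2023 + 75 calendar days = February 8, 2024.
February 8, 2024 is a listed holiday, so it moves to the next business day, February 9, 2024 (Friday).
Add the 7 calendar-day extension to February 9, 2024: February 16, 2024.
February 16, 2024 (Friday) is already a business day.
The final due date is February 16, 2024.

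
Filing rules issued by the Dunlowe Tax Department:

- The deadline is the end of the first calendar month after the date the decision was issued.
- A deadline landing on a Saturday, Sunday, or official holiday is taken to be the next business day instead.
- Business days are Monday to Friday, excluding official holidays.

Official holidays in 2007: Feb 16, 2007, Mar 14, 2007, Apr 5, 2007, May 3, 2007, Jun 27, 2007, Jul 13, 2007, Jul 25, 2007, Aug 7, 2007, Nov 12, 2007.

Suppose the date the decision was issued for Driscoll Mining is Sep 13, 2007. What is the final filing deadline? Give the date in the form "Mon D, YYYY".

Oct 31, 2007

1 month after Sep 13, 2007 falls in October 2007; the last day of that month is Oct 31, 2007.
Since Oct 31, 2007 is a Wednesday and not a holiday, the date is unchanged.
So the filing is due Oct 31, 2007.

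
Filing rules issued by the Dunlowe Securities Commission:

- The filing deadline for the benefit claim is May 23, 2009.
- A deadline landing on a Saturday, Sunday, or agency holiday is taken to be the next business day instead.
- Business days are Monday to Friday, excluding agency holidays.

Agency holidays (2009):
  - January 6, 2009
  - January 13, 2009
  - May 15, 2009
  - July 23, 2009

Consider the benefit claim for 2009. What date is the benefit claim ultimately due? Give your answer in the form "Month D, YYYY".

May 25, 2009

The statutory due date is May 23, 2009.
May 23, 2009 is a Saturday; the next business day is May 25, 2009 (Monday).
Deadline: May 25, 2009.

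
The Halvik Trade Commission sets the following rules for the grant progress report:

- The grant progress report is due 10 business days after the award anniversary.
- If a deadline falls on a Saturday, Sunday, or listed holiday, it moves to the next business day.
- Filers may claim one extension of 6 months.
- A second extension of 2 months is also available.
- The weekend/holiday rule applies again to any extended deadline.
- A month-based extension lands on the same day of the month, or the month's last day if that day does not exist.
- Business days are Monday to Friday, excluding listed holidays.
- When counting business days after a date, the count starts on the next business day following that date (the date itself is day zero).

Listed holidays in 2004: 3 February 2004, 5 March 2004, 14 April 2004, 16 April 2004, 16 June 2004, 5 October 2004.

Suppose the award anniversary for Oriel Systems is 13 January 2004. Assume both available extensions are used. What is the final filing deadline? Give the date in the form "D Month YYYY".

Counting 10 business days after 13 January 2004 (skipping weekends and listed holidays) reaches 27 January 2004.
Since 27 January 2004 is a Tuesday and not a holiday, the date is unchanged.
Add 6 months to 27 January 2004: 27 July 2004.
27 July 2004 is a Tuesday and not a listed holiday, so it stands.
Applying the 2 months extension: 2 months after 27 July 2004 is 27 September 2004.
27 September 2004 is a Monday and not a listed holiday, so it stands.
So the filing is due 27 September 2004.

27 September 2004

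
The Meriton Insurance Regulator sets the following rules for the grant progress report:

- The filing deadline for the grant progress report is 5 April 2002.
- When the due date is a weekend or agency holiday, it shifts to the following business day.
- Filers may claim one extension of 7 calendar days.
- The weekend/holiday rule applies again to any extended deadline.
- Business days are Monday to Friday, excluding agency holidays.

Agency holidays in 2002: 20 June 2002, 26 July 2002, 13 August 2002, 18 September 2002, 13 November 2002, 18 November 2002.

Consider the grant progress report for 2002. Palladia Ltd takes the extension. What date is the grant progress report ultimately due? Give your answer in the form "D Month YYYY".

12 April 2002

Start from the fixed due date, 5 April 2002.
Since 5 April 2002 is a Friday and not a holiday, the date is unchanged.
Applying the 7-calendar-day extension: 5 April 2002 + 7 days = 12 April 2002.
12 April 2002 (Friday) is already a business day.
So the filing is due 12 April 2002.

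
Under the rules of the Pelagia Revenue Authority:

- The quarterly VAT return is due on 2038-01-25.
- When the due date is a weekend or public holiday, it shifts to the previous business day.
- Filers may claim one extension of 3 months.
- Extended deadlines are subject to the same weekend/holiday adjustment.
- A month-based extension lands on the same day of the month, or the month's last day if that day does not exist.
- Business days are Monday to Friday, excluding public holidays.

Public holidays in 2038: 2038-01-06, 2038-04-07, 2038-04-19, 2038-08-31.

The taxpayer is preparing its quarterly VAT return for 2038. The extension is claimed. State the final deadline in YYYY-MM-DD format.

2038-04-23

The stated deadline is 2038-01-25.
2038-01-25 is a Monday and not a listed holiday, so it stands.
Applying the 3 months extension: 3 months after 2038-01-25 is 2038-04-25.
2038-04-25 falls on a Sunday. Rolling to the preceding business day gives 2038-04-23, a Friday.
The final due date is 2038-04-23.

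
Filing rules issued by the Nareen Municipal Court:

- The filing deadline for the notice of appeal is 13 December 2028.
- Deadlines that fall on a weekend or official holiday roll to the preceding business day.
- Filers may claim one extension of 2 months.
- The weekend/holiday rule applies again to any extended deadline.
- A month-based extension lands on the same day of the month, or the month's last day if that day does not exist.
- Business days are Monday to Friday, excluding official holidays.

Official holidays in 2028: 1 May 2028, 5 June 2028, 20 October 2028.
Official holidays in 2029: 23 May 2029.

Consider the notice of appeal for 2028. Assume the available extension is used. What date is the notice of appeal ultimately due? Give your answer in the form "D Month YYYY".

13 February 2029

Start from the fixed due date, 13 December 2028.
13 December 2028 (Wednesday) is already a business day.
Add 2 months to 13 December 2028: 13 February 2029.
13 February 2029 falls on a Tuesday, which is a business day, so no adjustment is needed.
So the filing is due 13 February 2029.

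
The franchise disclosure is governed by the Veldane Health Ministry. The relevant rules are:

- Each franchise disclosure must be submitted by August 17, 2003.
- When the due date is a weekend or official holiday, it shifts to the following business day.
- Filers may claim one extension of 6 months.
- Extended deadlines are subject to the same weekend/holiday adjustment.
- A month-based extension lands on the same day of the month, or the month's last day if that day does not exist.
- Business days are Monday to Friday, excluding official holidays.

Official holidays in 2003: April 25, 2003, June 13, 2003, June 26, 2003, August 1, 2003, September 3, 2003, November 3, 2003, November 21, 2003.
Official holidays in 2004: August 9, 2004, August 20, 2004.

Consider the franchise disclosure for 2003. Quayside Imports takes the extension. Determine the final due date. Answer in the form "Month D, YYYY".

Start from the fixed due date, August 17, 2003.
August 17, 2003 is a Sunday, so it moves to the next business day, August 18, 2003 (Monday).
The 6 months extension carries August 18, 2003 to February 18, 2004.
February 18, 2004 (Wednesday) is already a business day.
The final due date is February 18, 2004.

February 18, 2004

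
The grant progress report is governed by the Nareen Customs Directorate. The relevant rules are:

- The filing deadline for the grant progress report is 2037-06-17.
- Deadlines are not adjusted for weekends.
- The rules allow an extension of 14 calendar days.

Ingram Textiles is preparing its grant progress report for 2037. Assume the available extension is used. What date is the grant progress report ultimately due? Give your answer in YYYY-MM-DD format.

2037-07-01

The statutory due date is 2037-06-17.
2037-06-17 is a Wednesday; no weekend or holiday adjustment applies.
With the 14-day extension, 2037-06-17 becomes 2037-07-01.
2037-07-01 is a Wednesday; no weekend or holiday adjustment applies.
The final due date is 2037-07-01.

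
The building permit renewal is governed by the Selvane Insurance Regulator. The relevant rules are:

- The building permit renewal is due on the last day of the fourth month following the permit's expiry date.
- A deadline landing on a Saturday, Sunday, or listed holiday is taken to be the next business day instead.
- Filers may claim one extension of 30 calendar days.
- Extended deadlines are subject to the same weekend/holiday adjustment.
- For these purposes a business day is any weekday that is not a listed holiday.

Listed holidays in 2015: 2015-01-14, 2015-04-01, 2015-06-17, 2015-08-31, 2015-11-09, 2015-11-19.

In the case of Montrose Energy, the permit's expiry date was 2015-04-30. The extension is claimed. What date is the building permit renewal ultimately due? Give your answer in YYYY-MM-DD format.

2015-10-01

4 months after 2015-04-30 is August 2015; that month ends on 2015-08-31.
2015-08-31 falls on a listed holiday. Rolling to the next business day gives 2015-09-01, a Tuesday.
Add the 30 calendar-day extension to 2015-09-01: 2015-10-01.
2015-10-01 is a Thursday and not a listed holiday, so it stands.
So the filing is due 2015-10-01.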